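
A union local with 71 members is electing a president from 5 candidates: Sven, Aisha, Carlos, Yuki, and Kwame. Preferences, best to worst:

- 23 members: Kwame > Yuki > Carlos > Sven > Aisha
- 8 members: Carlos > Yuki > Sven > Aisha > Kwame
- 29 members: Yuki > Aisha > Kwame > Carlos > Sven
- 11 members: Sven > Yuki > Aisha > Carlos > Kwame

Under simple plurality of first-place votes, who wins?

First-place votes: Sven 11, Aisha 0, Carlos 8, Yuki 29, Kwame 23.
Yuki has the most first-place votes.

Yuki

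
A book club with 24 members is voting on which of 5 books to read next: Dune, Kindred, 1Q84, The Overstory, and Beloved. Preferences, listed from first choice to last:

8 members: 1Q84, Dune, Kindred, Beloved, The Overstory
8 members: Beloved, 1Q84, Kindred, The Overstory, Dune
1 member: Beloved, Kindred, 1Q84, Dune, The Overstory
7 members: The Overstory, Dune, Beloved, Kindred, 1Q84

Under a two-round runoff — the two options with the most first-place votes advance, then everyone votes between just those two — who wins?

Beloved

Round 1 first-place votes: Dune 0, Kindred 0, 1Q84 8, The Overstory 7, Beloved 9.
Beloved and 1Q84 advance.
Runoff: Beloved is preferred to 1Q84 by 16 voters; 1Q84 by 8.
Beloved wins the runoff.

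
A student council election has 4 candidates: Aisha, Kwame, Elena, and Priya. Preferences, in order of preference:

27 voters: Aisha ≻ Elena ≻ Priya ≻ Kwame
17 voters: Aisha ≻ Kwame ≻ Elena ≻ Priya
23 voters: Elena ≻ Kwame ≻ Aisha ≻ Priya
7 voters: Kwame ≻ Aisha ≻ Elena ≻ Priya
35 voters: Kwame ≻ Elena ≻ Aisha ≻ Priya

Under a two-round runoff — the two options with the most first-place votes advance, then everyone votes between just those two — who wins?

Kwame

Round 1 first-place votes: Aisha 44, Kwame 42, Elena 23, Priya 0.
Aisha and Kwame advance.
Runoff: Aisha is preferred to Kwame by 44 voters; Kwame by 65.
Kwame wins the runoff.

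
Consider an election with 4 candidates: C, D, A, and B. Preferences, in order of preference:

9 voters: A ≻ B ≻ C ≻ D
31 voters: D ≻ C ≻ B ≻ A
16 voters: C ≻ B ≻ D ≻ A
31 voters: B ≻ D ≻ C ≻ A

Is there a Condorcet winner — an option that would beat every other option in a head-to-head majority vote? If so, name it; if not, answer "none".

Checking pairwise contests:
D beats C 62–25.
B beats D 56–31.
C beats A 78–9.
C beats B 47–40.
Every option loses at least one head-to-head, so there is no Condorcet winner.

none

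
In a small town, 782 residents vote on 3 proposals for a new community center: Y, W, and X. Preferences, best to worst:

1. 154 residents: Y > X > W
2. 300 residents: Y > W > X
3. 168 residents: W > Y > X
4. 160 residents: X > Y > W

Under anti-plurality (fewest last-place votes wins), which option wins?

Y

Last-place votes: Y 0, W 314, X 468.
Y is ranked last by the fewest voters, so Y wins.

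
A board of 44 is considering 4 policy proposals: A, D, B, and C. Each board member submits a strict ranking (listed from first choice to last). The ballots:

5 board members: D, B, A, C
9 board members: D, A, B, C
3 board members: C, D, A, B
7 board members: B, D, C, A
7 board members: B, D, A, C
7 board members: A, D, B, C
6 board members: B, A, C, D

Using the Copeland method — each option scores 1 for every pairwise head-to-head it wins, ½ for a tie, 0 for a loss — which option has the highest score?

A: beats C; loses to D and B → score 1.
D: beats A, B, and C → score 3.
B: beats A and C; loses to D → score 2.
C: loses to A, D, and B → score 0.
D has the best pairwise record.

D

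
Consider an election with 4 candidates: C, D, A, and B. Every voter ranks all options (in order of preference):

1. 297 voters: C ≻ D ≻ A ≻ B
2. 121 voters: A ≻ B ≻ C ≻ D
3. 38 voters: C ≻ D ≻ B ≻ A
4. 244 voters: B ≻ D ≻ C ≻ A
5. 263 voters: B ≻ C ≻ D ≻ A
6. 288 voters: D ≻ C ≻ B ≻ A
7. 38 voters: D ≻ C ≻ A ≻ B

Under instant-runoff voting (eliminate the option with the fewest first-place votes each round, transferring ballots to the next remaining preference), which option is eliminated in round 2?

D

Round 1: C 335, D 326, A 121, B 507. Eliminate A.
Round 2: C 335, D 326, B 628. Eliminate D.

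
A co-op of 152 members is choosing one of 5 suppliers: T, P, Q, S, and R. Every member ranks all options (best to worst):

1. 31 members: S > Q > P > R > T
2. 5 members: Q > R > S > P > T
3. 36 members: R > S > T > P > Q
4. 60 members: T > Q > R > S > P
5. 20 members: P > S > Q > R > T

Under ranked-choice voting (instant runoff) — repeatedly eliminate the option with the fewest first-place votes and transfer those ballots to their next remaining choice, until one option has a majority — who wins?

S

Round 1: T 60, P 20, Q 5, S 31, R 36. Eliminate Q.
Round 2: T 60, P 20, S 31, R 41. Eliminate P.
Round 3: T 60, S 51, R 41. Eliminate R.
Round 4: T 60, S 92. S has a majority.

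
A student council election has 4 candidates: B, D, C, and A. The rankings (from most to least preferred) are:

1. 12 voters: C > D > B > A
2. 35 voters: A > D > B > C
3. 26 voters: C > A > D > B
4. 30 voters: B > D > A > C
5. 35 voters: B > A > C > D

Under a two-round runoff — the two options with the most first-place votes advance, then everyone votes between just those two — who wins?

Round 1 first-place votes: B 65, D 0, C 38, A 35.
B and C advance.
Runoff: B is preferred to C by 100 voters; C by 38.
B wins the runoff.

B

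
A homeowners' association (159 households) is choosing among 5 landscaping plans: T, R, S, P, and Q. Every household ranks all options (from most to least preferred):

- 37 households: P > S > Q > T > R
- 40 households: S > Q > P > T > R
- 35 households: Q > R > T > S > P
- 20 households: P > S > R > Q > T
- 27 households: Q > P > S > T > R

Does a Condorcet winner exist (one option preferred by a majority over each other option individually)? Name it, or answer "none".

Checking pairwise contests:
S beats T 124–35.
T beats R 104–55.
P beats S 84–75.
Q beats P 102–57.
S beats Q 97–62.
Every option loses at least one head-to-head, so there is no Condorcet winner.

none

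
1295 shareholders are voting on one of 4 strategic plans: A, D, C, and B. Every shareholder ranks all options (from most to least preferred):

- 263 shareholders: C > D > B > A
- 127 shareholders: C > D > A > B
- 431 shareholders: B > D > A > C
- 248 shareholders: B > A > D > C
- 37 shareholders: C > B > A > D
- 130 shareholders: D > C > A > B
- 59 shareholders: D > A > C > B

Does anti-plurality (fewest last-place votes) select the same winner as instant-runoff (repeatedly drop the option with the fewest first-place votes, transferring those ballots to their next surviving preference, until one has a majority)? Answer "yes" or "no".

no

Anti-plurality — last-place votes: A 263, D 37, C 679, B 316. Winner: D.
Instant-runoff — R1 A 0, D 189, C 427, B 679 (B winner). Winner: B.
The two methods disagree.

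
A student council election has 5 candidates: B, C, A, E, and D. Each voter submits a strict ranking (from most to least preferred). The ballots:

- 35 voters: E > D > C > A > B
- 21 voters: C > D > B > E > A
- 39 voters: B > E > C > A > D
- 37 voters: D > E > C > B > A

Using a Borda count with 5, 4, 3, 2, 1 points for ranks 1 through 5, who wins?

B: 35·1 + 21·3 + 39·5 + 37·2 = 367
C: 35·3 + 21·5 + 39·3 + 37·3 = 438
A: 35·2 + 21·1 + 39·2 + 37·1 = 206
E: 35·5 + 21·2 + 39·4 + 37·4 = 521
D: 35·4 + 21·4 + 39·1 + 37·5 = 448
E has the highest Borda score (521).

E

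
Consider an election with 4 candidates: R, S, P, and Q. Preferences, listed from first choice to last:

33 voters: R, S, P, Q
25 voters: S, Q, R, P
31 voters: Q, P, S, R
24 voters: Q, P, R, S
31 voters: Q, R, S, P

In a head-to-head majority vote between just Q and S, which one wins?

Q

Voters preferring Q to S: 86; preferring S to Q: 58.
Q wins the head-to-head.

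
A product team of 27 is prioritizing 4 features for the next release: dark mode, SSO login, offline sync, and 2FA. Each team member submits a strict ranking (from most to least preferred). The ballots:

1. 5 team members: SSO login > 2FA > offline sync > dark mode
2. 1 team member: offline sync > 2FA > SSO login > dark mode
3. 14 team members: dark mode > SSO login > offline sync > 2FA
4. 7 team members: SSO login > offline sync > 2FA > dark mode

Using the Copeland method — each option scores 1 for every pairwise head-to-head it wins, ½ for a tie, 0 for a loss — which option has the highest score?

dark mode: beats SSO login, offline sync, and 2FA → score 3.
SSO login: beats offline sync and 2FA; loses to dark mode → score 2.
offline sync: beats 2FA; loses to dark mode and SSO login → score 1.
2FA: loses to dark mode, SSO login, and offline sync → score 0.
dark mode has the best pairwise record.

dark mode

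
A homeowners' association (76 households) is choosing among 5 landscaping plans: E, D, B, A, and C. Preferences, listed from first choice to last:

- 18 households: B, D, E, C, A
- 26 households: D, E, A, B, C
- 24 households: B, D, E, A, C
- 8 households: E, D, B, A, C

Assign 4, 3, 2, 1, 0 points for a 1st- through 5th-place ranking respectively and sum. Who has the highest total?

E: 18·2 + 26·3 + 24·2 + 8·4 = 194
D: 18·3 + 26·4 + 24·3 + 8·3 = 254
B: 18·4 + 26·1 + 24·4 + 8·2 = 210
A: 18·0 + 26·2 + 24·1 + 8·1 = 84
C: 18·1 + 26·0 + 24·0 + 8·0 = 18
D has the highest Borda score (254).

D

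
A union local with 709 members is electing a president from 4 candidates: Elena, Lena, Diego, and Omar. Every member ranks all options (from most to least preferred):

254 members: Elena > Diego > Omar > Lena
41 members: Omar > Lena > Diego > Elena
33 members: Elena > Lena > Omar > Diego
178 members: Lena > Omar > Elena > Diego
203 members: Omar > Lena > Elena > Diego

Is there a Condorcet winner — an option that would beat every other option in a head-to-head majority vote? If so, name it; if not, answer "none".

Omar

Omar vs Elena: 422–287 for Omar.
Omar vs Lena: 498–211 for Omar.
Omar vs Diego: 455–254 for Omar.
Omar beats every other option head-to-head.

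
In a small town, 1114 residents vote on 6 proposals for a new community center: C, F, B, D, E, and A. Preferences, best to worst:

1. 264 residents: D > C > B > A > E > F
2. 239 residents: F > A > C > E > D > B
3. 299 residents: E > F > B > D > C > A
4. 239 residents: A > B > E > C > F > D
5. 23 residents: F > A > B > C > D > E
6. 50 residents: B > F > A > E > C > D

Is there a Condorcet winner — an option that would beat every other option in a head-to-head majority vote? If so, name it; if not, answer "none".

Checking pairwise contests:
F beats C 611–503.
E beats F 802–312.
F beats B 561–553.
F beats D 850–264.
B beats E 576–538.
C beats A 563–551.
Every option loses at least one head-to-head, so there is no Condorcet winner.

none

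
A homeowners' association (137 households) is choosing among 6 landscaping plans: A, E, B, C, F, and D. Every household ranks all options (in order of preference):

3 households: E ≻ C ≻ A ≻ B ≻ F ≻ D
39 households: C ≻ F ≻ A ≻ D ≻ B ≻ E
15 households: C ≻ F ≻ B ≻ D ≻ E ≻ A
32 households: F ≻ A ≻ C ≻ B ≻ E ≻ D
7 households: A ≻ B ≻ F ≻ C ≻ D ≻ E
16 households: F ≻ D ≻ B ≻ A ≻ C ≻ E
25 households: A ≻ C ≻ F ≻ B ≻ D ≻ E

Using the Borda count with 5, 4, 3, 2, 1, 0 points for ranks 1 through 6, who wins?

A: 3·3 + 39·3 + 15·0 + 32·4 + 7·5 + 16·2 + 25·5 = 446
E: 3·5 + 39·0 + 15·1 + 32·1 + 7·0 + 16·0 + 25·0 = 62
B: 3·2 + 39·1 + 15·3 + 32·2 + 7·4 + 16·3 + 25·2 = 280
C: 3·4 + 39·5 + 15·5 + 32·3 + 7·2 + 16·1 + 25·4 = 508
F: 3·1 + 39·4 + 15·4 + 32·5 + 7·3 + 16·5 + 25·3 = 555
D: 3·0 + 39·2 + 15·2 + 32·0 + 7·1 + 16·4 + 25·1 = 204
F has the highest Borda score (555).

F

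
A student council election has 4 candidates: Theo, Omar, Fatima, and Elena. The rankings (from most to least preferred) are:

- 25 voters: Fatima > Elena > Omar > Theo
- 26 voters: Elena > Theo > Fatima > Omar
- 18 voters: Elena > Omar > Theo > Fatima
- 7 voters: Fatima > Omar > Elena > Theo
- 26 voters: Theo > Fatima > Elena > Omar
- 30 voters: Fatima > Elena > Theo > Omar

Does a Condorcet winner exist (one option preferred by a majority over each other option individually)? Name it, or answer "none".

none

Checking pairwise contests:
Elena beats Theo 106–26.
Theo beats Omar 82–50.
Theo beats Fatima 70–62.
Fatima beats Elena 88–44.
Every option loses at least one head-to-head, so there is no Condorcet winner.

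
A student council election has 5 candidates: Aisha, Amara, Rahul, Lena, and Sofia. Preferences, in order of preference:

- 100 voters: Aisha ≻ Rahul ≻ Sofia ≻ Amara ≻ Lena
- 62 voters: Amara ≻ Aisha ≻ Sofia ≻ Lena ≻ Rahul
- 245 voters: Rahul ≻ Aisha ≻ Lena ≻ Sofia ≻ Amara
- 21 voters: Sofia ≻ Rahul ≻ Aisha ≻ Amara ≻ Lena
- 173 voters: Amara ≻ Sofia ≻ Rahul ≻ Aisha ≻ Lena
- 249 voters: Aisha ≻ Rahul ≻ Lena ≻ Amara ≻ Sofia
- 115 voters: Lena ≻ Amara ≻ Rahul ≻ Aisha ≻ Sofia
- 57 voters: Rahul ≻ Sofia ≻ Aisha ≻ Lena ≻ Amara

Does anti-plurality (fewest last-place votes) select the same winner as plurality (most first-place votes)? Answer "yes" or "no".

Anti-plurality — last-place votes: Aisha 0, Amara 302, Rahul 62, Lena 294, Sofia 364. Winner: Aisha.
Plurality — first-place votes: Aisha 349, Amara 235, Rahul 302, Lena 115, Sofia 21. Winner: Aisha.
The two methods agree.

yes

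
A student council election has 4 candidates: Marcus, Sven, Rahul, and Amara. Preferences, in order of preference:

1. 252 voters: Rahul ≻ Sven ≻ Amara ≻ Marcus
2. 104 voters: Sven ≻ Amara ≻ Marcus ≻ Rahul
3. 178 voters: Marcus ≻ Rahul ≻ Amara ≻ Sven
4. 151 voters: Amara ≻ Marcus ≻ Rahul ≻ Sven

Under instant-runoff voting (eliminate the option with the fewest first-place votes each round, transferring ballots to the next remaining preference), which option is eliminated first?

Sven

Round 1: Marcus 178, Sven 104, Rahul 252, Amara 151. Eliminate Sven.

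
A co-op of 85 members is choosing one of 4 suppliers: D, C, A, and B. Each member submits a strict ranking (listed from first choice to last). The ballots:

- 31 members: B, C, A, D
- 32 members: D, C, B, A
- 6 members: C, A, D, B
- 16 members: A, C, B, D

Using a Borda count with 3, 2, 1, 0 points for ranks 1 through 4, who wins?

D: 31·0 + 32·3 + 6·1 + 16·0 = 102
C: 31·2 + 32·2 + 6·3 + 16·2 = 176
A: 31·1 + 32·0 + 6·2 + 16·3 = 91
B: 31·3 + 32·1 + 6·0 + 16·1 = 141
C has the highest Borda score (176).

C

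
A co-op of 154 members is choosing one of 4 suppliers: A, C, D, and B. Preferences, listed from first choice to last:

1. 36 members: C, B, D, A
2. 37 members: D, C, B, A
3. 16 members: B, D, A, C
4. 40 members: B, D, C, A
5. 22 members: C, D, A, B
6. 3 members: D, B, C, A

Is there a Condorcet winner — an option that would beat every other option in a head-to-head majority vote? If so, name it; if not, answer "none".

none

Checking pairwise contests:
C beats A 138–16.
D beats C 96–58.
B beats D 92–62.
C beats B 95–59.
Every option loses at least one head-to-head, so there is no Condorcet winner.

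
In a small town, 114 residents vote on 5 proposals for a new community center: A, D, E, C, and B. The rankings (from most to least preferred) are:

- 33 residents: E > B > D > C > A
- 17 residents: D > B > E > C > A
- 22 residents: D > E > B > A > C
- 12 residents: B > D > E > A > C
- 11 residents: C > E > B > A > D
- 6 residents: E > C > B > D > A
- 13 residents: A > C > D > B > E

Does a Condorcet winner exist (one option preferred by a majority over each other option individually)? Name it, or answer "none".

Checking pairwise contests:
D beats A 90–24.
B beats D 62–52.
D beats E 64–50.
D beats C 84–30.
E beats B 72–42.
Every option loses at least one head-to-head, so there is no Condorcet winner.

none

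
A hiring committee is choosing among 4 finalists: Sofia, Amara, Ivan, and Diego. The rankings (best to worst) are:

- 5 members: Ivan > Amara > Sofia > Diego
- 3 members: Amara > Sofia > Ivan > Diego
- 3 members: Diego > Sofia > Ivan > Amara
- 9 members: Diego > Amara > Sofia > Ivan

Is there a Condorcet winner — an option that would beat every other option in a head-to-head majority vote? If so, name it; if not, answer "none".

Diego vs Sofia: 12–8 for Diego.
Diego vs Amara: 12–8 for Diego.
Diego vs Ivan: 12–8 for Diego.
Diego beats every other option head-to-head.

Diego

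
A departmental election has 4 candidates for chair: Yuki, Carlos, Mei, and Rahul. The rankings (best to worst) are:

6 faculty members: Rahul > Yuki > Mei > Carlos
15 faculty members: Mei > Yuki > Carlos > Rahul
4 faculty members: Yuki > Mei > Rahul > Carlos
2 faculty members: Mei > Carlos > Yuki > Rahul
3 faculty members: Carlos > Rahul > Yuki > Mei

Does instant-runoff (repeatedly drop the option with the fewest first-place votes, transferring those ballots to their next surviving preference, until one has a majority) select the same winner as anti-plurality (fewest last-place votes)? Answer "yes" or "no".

Instant-runoff — R1 Yuki 4, Carlos 3, Mei 17, Rahul 6 (Mei winner). Winner: Mei.
Anti-plurality — last-place votes: Yuki 0, Carlos 10, Mei 3, Rahul 17. Winner: Yuki.
The two methods disagree.

no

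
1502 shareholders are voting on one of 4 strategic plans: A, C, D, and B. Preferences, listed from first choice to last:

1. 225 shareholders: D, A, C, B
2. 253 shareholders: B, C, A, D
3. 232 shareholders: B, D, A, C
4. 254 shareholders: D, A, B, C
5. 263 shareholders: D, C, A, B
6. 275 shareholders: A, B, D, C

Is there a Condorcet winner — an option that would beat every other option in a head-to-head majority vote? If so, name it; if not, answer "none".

Checking pairwise contests:
D beats A 974–528.
A beats C 986–516.
B beats D 760–742.
A beats B 1017–485.
Every option loses at least one head-to-head, so there is no Condorcet winner.

none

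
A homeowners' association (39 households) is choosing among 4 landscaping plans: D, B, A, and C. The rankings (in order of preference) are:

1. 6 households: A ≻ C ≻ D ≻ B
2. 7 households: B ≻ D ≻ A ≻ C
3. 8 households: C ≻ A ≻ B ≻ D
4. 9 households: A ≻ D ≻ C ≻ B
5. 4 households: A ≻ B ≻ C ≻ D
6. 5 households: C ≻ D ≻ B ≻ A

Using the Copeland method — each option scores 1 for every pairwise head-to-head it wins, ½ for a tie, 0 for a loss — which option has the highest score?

D: beats B; loses to A and C → score 1.
B: loses to D, A, and C → score 0.
A: beats D, B, and C → score 3.
C: beats D and B; loses to A → score 2.
A has the best pairwise record.

A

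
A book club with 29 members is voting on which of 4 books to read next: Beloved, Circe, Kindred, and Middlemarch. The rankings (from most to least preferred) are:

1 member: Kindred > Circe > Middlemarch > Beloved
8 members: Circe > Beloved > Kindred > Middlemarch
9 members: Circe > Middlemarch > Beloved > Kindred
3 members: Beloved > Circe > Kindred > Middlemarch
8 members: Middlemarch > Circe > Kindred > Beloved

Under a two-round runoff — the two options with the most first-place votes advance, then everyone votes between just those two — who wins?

Circe

Round 1 first-place votes: Beloved 3, Circe 17, Kindred 1, Middlemarch 8.
Circe and Middlemarch advance.
Runoff: Circe is preferred to Middlemarch by 21 voters; Middlemarch by 8.
Circe wins the runoff.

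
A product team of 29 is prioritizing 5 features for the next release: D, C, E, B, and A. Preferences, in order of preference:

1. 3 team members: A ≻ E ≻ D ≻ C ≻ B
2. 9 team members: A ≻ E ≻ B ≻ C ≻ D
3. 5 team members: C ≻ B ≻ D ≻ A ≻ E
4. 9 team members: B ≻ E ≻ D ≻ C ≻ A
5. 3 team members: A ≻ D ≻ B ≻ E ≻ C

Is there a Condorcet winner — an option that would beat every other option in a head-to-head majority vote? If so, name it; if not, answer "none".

A vs D: 15–14 for A.
A vs C: 15–14 for A.
A vs E: 20–9 for A.
A vs B: 15–14 for A.
A beats every other option head-to-head.

A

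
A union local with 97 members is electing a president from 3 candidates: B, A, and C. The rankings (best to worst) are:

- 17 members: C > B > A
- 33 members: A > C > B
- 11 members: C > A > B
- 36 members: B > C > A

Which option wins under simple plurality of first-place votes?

First-place votes: B 36, A 33, C 28.
B has the most first-place votes.

B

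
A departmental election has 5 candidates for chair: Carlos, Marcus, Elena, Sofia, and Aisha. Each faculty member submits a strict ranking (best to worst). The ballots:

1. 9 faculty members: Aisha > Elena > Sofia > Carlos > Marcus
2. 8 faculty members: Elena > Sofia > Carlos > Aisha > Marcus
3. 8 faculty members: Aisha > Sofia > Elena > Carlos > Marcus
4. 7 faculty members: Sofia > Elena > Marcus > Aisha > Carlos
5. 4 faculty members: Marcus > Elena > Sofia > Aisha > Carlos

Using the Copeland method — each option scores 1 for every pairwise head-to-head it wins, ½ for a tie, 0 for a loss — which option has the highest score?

Carlos: beats Marcus; loses to Elena, Sofia, and Aisha → score 1.
Marcus: loses to Carlos, Elena, Sofia, and Aisha → score 0.
Elena: beats Carlos, Marcus, Sofia, and Aisha → score 4.
Sofia: beats Carlos, Marcus, and Aisha; loses to Elena → score 3.
Aisha: beats Carlos and Marcus; loses to Elena and Sofia → score 2.
Elena has the best pairwise record.

Elena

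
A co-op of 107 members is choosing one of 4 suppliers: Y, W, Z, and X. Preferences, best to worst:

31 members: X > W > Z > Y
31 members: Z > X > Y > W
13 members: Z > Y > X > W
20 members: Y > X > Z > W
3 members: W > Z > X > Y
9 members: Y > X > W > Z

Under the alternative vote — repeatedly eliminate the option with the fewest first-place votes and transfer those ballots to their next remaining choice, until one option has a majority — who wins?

X

Round 1: Y 29, W 3, Z 44, X 31. Eliminate W.
Round 2: Y 29, Z 47, X 31. Eliminate Y.
Round 3: Z 47, X 60. X has a majority.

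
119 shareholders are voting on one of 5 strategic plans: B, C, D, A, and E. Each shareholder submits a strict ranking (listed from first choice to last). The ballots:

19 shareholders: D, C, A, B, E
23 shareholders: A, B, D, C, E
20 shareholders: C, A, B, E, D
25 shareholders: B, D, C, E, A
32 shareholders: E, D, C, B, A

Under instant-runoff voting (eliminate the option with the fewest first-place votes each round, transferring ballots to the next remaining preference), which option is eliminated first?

D

Round 1: B 25, C 20, D 19, A 23, E 32. Eliminate D.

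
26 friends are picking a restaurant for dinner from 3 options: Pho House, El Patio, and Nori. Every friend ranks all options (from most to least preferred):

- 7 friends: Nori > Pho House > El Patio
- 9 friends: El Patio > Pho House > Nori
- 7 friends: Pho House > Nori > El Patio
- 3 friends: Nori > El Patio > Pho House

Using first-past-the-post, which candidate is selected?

First-place votes: Pho House 7, El Patio 9, Nori 10.
Nori has the most first-place votes.

Nori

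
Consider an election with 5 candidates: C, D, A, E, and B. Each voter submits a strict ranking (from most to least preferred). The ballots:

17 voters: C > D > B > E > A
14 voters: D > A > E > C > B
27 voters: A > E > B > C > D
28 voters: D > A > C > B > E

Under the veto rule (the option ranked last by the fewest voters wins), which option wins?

Last-place votes: C 0, D 27, A 17, E 28, B 14.
C is ranked last by the fewest voters, so C wins.

C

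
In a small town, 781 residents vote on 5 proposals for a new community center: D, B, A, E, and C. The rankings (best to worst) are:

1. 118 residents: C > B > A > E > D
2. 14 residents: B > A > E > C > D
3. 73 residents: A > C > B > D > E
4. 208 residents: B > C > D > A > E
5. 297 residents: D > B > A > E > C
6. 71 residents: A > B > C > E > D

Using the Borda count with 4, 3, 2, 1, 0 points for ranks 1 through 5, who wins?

B

D: 118·0 + 14·0 + 73·1 + 208·2 + 297·4 + 71·0 = 1677
B: 118·3 + 14·4 + 73·2 + 208·4 + 297·3 + 71·3 = 2492
A: 118·2 + 14·3 + 73·4 + 208·1 + 297·2 + 71·4 = 1656
E: 118·1 + 14·2 + 73·0 + 208·0 + 297·1 + 71·1 = 514
C: 118·4 + 14·1 + 73·3 + 208·3 + 297·0 + 71·2 = 1471
B has the highest Borda score (2492).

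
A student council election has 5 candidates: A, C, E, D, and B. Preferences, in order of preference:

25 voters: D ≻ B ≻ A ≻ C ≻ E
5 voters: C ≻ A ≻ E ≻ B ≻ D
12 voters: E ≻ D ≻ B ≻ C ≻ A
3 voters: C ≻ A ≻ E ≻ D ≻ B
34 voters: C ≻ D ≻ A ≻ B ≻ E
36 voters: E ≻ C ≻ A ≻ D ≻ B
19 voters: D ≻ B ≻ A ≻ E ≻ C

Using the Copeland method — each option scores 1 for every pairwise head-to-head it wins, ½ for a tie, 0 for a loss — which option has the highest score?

A: beats E and B; loses to C and D → score 2.
C: beats A, D, and B; ties E → score 3.5.
E: ties C; loses to A, D, and B → score 0.5.
D: beats A, E, and B; loses to C → score 3.
B: beats E; loses to A, C, and D → score 1.
C has the best pairwise record.

C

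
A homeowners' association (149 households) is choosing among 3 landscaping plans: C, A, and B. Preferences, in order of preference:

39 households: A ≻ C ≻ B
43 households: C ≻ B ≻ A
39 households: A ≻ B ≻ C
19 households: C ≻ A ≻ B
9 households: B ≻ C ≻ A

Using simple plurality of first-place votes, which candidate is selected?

First-place votes: C 62, A 78, B 9.
A has the most first-place votes.

A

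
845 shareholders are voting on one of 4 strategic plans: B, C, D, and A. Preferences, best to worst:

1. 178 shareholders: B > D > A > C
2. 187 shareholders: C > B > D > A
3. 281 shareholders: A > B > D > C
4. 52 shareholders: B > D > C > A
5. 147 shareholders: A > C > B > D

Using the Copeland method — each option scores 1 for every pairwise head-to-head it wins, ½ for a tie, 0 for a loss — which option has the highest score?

B: beats C and D; loses to A → score 2.
C: loses to B, D, and A → score 0.
D: beats C; loses to B and A → score 1.
A: beats B, C, and D → score 3.
A has the best pairwise record.

A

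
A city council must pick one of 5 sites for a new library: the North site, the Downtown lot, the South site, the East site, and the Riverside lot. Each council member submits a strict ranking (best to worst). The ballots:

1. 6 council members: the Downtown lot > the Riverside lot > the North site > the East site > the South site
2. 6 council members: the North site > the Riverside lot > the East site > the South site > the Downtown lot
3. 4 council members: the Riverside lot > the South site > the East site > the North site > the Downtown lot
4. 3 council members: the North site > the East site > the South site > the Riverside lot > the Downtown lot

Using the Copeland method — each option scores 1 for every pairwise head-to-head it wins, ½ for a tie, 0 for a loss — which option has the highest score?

the Riverside lot

the North site: beats the Downtown lot, the South site, and the East site; loses to the Riverside lot → score 3.
the Downtown lot: loses to the North site, the South site, the East site, and the Riverside lot → score 0.
the South site: beats the Downtown lot; loses to the North site, the East site, and the Riverside lot → score 1.
the East site: beats the Downtown lot and the South site; loses to the North site and the Riverside lot → score 2.
the Riverside lot: beats the North site, the Downtown lot, the South site, and the East site → score 4.
the Riverside lot has the best pairwise record.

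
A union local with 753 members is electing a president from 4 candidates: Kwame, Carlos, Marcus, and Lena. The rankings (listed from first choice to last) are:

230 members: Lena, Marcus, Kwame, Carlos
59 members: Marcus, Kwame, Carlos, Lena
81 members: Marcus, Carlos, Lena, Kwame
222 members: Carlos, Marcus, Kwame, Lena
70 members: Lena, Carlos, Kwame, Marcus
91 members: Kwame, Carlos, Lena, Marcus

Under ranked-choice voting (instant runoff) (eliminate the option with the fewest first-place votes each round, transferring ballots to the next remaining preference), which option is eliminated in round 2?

Round 1: Kwame 91, Carlos 222, Marcus 140, Lena 300. Eliminate Kwame.
Round 2: Carlos 313, Marcus 140, Lena 300. Eliminate Marcus.

Marcus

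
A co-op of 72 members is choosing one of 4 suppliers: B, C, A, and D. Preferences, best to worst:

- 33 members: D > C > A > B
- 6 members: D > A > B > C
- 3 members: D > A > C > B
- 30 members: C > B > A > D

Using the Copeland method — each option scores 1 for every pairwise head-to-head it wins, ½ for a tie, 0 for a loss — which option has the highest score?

D

B: loses to C, A, and D → score 0.
C: beats B and A; loses to D → score 2.
A: beats B; loses to C and D → score 1.
D: beats B, C, and A → score 3.
D has the best pairwise record.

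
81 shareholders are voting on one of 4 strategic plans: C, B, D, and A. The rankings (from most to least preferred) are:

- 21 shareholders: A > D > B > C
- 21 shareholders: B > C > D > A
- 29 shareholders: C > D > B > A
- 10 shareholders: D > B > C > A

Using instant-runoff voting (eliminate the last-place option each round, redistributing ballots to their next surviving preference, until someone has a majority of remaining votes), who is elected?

Round 1: C 29, B 21, D 10, A 21. Eliminate D.
Round 2: C 29, B 31, A 21. Eliminate A.
Round 3: C 29, B 52. B has a majority.

B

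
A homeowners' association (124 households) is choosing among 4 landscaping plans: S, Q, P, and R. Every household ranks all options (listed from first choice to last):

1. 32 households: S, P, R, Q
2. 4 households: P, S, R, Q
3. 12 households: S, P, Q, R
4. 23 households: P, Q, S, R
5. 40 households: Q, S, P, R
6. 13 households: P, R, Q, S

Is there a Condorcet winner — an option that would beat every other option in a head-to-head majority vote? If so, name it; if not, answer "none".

none

Checking pairwise contests:
Q beats S 76–48.
P beats Q 84–40.
S beats P 84–40.
S beats R 111–13.
Every option loses at least one head-to-head, so there is no Condorcet winner.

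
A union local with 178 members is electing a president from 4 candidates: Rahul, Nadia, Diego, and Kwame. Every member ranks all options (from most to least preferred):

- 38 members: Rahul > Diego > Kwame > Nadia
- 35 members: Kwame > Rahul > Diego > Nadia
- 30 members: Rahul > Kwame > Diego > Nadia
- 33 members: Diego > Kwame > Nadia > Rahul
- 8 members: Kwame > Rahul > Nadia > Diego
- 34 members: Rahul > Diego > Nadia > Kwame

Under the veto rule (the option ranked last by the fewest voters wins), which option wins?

Last-place votes: Rahul 33, Nadia 103, Diego 8, Kwame 34.
Diego is ranked last by the fewest voters, so Diego wins.

Diego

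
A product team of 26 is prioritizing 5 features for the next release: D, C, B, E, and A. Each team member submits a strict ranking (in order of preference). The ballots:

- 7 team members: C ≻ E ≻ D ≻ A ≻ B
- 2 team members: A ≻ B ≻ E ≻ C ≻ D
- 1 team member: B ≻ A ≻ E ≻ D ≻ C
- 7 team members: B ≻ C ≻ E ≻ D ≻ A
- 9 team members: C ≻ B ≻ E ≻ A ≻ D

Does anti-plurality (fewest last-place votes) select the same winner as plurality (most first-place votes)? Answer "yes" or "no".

no

Anti-plurality — last-place votes: D 11, C 1, B 7, E 0, A 7. Winner: E.
Plurality — first-place votes: D 0, C 16, B 8, E 0, A 2. Winner: C.
The two methods disagree.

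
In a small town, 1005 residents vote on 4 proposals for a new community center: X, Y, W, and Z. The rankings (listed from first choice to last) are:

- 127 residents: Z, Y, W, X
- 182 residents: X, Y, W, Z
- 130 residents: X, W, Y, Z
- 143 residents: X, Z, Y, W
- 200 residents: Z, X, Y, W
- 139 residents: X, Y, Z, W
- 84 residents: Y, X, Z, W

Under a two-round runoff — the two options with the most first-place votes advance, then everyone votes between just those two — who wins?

Round 1 first-place votes: X 594, Y 84, W 0, Z 327.
X and Z advance.
Runoff: X is preferred to Z by 678 voters; Z by 327.
X wins the runoff.

X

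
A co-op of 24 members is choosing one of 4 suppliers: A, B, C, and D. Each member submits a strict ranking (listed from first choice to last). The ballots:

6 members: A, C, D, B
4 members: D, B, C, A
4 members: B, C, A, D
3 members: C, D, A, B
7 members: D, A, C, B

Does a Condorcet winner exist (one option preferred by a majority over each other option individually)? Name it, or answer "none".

none

Checking pairwise contests:
D beats A 14–10.
A beats B 16–8.
A beats C 13–11.
C beats D 13–11.
Every option loses at least one head-to-head, so there is no Condorcet winner.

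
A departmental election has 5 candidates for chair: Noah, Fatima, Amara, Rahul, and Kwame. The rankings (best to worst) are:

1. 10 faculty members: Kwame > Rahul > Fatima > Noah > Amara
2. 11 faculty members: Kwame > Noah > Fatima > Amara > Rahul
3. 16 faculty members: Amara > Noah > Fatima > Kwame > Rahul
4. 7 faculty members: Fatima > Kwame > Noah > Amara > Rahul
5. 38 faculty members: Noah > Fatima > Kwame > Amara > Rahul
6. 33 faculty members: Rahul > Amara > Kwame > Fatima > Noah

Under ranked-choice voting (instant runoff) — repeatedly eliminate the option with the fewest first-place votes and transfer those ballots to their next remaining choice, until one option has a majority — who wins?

Noah

Round 1: Noah 38, Fatima 7, Amara 16, Rahul 33, Kwame 21. Eliminate Fatima.
Round 2: Noah 38, Amara 16, Rahul 33, Kwame 28. Eliminate Amara.
Round 3: Noah 54, Rahul 33, Kwame 28. Eliminate Kwame.
Round 4: Noah 72, Rahul 43. Noah has a majority.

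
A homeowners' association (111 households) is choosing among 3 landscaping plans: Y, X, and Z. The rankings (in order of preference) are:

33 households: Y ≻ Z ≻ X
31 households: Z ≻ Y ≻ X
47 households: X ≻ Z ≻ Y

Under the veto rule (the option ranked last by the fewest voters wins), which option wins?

Z

Last-place votes: Y 47, X 64, Z 0.
Z is ranked last by the fewest voters, so Z wins.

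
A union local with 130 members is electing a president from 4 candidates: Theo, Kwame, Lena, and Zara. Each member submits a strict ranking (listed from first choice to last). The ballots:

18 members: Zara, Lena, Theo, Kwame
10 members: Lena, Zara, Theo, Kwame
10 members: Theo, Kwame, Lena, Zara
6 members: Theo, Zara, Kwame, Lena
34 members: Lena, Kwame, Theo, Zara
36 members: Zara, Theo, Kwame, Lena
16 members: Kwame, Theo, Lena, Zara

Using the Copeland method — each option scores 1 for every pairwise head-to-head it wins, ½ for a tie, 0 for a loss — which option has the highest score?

Theo: beats Kwame, Lena, and Zara → score 3.
Kwame: beats Lena; loses to Theo and Zara → score 1.
Lena: beats Zara; loses to Theo and Kwame → score 1.
Zara: beats Kwame; loses to Theo and Lena → score 1.
Theo has the best pairwise record.

Theo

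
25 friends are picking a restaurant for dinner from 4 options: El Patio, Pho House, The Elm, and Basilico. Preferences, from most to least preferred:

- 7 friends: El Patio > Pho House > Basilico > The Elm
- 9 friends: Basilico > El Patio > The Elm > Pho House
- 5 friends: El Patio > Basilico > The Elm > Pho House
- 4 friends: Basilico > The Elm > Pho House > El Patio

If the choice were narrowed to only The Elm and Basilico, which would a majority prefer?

Basilico

Voters preferring The Elm to Basilico: 0; preferring Basilico to The Elm: 25.
Basilico wins the head-to-head.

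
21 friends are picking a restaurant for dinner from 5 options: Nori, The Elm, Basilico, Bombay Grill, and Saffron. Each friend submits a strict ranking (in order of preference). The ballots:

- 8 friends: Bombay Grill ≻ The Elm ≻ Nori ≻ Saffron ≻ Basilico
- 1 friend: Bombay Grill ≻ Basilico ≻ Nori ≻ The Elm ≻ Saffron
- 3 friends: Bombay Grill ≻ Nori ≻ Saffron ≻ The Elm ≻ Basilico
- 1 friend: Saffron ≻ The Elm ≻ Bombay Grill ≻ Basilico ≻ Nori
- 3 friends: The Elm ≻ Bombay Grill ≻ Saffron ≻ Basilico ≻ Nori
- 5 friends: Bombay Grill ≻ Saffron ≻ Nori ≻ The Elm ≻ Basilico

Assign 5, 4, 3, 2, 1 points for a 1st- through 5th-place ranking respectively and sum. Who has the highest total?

Nori: 8·3 + 1·3 + 3·4 + 1·1 + 3·1 + 5·3 = 58
The Elm: 8·4 + 1·2 + 3·2 + 1·4 + 3·5 + 5·2 = 69
Basilico: 8·1 + 1·4 + 3·1 + 1·2 + 3·2 + 5·1 = 28
Bombay Grill: 8·5 + 1·5 + 3·5 + 1·3 + 3·4 + 5·5 = 100
Saffron: 8·2 + 1·1 + 3·3 + 1·5 + 3·3 + 5·4 = 60
Bombay Grill has the highest Borda score (100).

Bombay Grill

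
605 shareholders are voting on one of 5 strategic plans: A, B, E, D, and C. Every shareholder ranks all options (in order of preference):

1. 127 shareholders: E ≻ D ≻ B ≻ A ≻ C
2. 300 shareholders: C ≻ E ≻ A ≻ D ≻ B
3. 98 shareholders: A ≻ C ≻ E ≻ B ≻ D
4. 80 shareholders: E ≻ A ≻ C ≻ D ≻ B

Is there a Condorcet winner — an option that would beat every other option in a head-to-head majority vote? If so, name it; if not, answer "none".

Checking pairwise contests:
E beats A 507–98.
A beats B 478–127.
C beats E 398–207.
A beats D 478–127.
A beats C 305–300.
Every option loses at least one head-to-head, so there is no Condorcet winner.

none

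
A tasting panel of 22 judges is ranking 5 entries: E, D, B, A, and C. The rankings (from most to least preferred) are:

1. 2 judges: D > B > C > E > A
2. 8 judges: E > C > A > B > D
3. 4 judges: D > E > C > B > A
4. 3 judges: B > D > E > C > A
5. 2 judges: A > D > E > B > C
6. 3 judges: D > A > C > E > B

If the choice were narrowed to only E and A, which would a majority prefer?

Voters preferring E to A: 17; preferring A to E: 5.
E wins the head-to-head.

E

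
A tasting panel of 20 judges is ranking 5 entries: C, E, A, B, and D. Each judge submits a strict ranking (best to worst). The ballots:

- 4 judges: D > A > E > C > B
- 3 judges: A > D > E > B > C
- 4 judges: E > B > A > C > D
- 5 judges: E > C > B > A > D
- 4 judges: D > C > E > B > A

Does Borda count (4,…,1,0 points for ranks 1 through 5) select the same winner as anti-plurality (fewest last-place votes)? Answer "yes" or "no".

yes

Borda — scores: C 35, E 58, A 37, B 29, D 41. Winner: E.
Anti-plurality — last-place votes: C 3, E 0, A 4, B 4, D 9. Winner: E.
The two methods agree.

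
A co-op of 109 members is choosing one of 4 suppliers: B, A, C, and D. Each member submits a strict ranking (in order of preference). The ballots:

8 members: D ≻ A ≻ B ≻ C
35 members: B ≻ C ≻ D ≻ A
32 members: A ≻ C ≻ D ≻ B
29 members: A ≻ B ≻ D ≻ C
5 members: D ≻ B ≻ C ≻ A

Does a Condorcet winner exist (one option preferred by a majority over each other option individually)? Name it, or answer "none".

A

A vs B: 69–40 for A.
A vs C: 69–40 for A.
A vs D: 61–48 for A.
A beats every other option head-to-head.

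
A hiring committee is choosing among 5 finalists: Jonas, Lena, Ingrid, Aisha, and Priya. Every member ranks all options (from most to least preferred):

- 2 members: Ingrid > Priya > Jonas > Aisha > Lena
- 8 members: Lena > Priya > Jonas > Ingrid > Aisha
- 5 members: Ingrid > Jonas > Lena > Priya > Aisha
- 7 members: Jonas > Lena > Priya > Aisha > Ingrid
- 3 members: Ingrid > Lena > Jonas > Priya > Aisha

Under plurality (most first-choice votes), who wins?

First-place votes: Jonas 7, Lena 8, Ingrid 10, Aisha 0, Priya 0.
Ingrid has the most first-place votes.

Ingrid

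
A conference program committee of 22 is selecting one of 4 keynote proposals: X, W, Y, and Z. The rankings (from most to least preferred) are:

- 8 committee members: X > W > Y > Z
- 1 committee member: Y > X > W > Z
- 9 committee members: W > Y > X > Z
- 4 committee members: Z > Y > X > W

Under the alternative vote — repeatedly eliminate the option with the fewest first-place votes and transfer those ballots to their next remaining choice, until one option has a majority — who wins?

Round 1: X 8, W 9, Y 1, Z 4. Eliminate Y.
Round 2: X 9, W 9, Z 4. Eliminate Z.
Round 3: X 13, W 9. X has a majority.

X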